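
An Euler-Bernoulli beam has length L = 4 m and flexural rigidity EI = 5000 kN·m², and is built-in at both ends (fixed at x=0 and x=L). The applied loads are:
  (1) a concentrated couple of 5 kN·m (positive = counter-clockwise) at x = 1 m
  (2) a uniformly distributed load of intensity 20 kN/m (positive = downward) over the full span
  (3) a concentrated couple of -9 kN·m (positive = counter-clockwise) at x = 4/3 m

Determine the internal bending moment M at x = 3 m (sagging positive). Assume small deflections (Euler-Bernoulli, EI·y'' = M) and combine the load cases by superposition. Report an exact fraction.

Load 1 — applied couple M₀=5 kN·m at a=1 m (b=L-a=3):
  M_1 = R_Ax - M_A - M₀  [x>a] with R_A=45/32, M_A=-15/16 = (45/32)·3 - (-15/16) - 5 = 5/32 kN·m
Load 2 — uniform load w=20 kN/m over full span:
  M_2 = wLx/2 - wL²/12 - wx²/2 = 20·4·3/2 - 20·4²/12 - 20·3²/2 = 10/3 kN·m
Load 3 — applied couple M₀=-9 kN·m at a=4/3 m (b=L-a=8/3):
  M_3 = R_Ax - M_A - M₀  [x>a] with R_A=-3, M_A=0 = (-3)·3 - 0 - (-9) = 0 kN·m
Superposition: M = Σ M_i = 335/96 kN·m ≈ 3.489583 kN·m

M(3) = 335/96 kN·m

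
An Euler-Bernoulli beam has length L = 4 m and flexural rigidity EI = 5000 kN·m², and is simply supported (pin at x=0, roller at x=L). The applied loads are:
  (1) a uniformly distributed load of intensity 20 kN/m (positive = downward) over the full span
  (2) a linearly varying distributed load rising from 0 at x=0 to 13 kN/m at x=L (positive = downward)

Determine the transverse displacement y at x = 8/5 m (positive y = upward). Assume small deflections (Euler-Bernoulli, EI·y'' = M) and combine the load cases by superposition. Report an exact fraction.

Load 1 — uniform load w=20 kN/m over full span:
  y_1 = -wx(L³-2Lx²+x³)/(24EI) = -20·(8/5)·(4³-2·4·(8/5)²+(8/5)³)/(24·5000) = -992/78125 m
Load 2 — triangular load w₀=13 kN/m (0→w₀ over full span):
  y_2 = -w₀x(7L⁴-10L²x²+3x⁴)/(360LEI) = -13·(8/5)·(7·4⁴-10·4²·(8/5)²+3·(8/5)⁴)/(360·4·5000) = -118664/29296875 m
Superposition: y = Σ y_i = -490664/29296875 m ≈ -0.016748 m

y(8/5) = -490664/29296875 m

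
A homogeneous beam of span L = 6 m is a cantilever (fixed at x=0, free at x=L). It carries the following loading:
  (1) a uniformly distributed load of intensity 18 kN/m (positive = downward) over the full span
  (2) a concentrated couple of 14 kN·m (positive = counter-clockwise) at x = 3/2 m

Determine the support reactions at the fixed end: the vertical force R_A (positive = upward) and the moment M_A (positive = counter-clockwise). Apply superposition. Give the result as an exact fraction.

Load 1 — uniform load w=18 kN/m over full span:
  R_A = wL = 18·6 = 108 kN
  M_A = wL²/2 = 18·6²/2 = 324 kN·m
Load 2 — applied couple M₀=14 kN·m at a=3/2 m (b=L-a=9/2):
  R_A = 0 kN
  M_A = -M₀ = -14 kN·m
Superposition: R_A = 108 kN, M_A = 310 kN·m

R_A = 108 kN, M_A = 310 kN·m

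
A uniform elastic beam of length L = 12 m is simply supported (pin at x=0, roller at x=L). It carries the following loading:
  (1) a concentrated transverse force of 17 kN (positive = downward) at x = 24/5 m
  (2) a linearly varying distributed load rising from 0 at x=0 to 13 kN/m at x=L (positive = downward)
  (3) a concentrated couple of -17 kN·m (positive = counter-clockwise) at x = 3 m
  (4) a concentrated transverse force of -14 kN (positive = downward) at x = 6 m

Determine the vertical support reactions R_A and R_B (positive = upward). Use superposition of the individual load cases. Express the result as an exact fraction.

R_A = 1667/60 kN, R_B = 3193/60 kN

Load 1 — point force P=17 kN at a=24/5 m (b=L-a=36/5):
  R_A = Pb/L = 17·(36/5)/12 = 51/5 kN
  R_B = Pa/L = 17·(24/5)/12 = 34/5 kN
Load 2 — triangular load w₀=13 kN/m (0→w₀ over full span):
  R_A = w₀L/6 = 13·12/6 = 26 kN
  R_B = w₀L/3 = 13·12/3 = 52 kN
Load 3 — applied couple M₀=-17 kN·m at a=3 m (b=L-a=9):
  R_A = M₀/L = (-17)/12 = -17/12 kN
  R_B = -M₀/L = -(-17)/12 = 17/12 kN
Load 4 — point force P=-14 kN at a=6 m (b=L-a=6):
  R_A = Pb/L = (-14)·6/12 = -7 kN
  R_B = Pa/L = (-14)·6/12 = -7 kN
Superposition: R_A = 1667/60 kN, R_B = 3193/60 kN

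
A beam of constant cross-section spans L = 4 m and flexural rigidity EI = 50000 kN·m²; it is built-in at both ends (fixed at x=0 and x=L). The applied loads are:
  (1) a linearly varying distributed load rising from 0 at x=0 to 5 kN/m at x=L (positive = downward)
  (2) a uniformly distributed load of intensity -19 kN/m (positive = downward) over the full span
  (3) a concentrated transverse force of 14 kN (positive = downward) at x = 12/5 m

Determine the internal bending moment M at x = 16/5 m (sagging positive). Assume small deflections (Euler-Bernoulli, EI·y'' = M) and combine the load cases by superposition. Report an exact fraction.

Load 1 — triangular load w₀=5 kN/m (0→w₀ over full span):
  M_1 = 3w₀Lx/20 - w₀L²/30 - w₀x³/(6L) = 3·5·4·(16/5)/20 - 5·4²/30 - 5·(16/5)³/(6·4) = 8/75 kN·m
Load 2 — uniform load w=-19 kN/m over full span:
  M_2 = wLx/2 - wL²/12 - wx²/2 = (-19)·4·(16/5)/2 - (-19)·4²/12 - (-19)·(16/5)²/2 = 76/75 kN·m
Load 3 — point force P=14 kN at a=12/5 m (b=L-a=8/5):
  M_3 = Pa²(a+3b)(L-x)/L³ - Pa²b/L²  [x>a] = 14·(12/5)²·((12/5)+3·(8/5))·(4-(16/5))/4³ - 14·(12/5)²·(8/5)/4² = -504/625 kN·m
Superposition: M = Σ M_i = 196/625 kN·m ≈ 0.313600 kN·m

M(16/5) = 196/625 kN·m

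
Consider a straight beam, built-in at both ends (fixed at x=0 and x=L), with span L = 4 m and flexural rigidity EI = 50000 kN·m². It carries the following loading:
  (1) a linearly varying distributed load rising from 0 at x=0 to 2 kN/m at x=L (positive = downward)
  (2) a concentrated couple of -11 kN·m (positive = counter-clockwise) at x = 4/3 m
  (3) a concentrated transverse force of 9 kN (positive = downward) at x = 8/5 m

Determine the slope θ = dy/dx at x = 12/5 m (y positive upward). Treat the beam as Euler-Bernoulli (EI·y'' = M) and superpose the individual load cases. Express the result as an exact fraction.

θ(12/5) = 3343/58593750 rad

Load 1 — triangular load w₀=2 kN/m (0→w₀ over full span):
  θ_1 = -w₀(2x(L-x)(L-2x)(x+2L)+x²(L-x)²)/(120LEI) = -2·(2·(12/5)·(4-(12/5))·(4-2·(12/5))·((12/5)+2·4)+(12/5)²·(4-(12/5))²)/(120·4·50000) = 8/1953125 rad
Load 2 — applied couple M₀=-11 kN·m at a=4/3 m (b=L-a=8/3):
  θ_2 = (R_Ax²/2 - M_Ax - M₀(x-a))/EI  [x>a] with R_A=-11/3, M_A=0 = ((-11/3)·(12/5)²/2 - 0·(12/5) - (-11)·((12/5)-(4/3)))/50000 = 11/468750 rad
Load 3 — point force P=9 kN at a=8/5 m (b=L-a=12/5):
  θ_3 = Pa²(L-x)(2bL-(3b+a)(L-x))/(2L³EI)  [x>a] = 9·(8/5)²·(4-(12/5))·(2·(12/5)·4-(3·(12/5)+(8/5))·(4-(12/5)))/(2·4³·50000) = 288/9765625 rad
Superposition: θ = Σ θ_i = 3343/58593750 rad ≈ 0.000057 rad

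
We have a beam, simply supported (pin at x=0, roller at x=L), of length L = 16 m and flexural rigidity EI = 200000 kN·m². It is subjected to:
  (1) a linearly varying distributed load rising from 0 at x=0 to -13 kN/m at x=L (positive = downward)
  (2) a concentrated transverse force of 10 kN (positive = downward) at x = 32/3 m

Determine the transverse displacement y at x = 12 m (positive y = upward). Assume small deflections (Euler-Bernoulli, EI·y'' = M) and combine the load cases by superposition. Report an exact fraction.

Load 1 — triangular load w₀=-13 kN/m (0→w₀ over full span):
  y_1 = -w₀x(7L⁴-10L²x²+3x⁴)/(360LEI) = -(-13)·12·(7·16⁴-10·16²·12²+3·12⁴)/(360·16·200000) = 1547/75000 m
Load 2 — point force P=10 kN at a=32/3 m (b=L-a=16/3):
  y_2 = -Pa(L-x)(2Lx-a²-x²)/(6LEI)  [x>a] = -10·(32/3)·(16-12)·(2·16·12-(32/3)²-12²)/(6·16·200000) = -142/50625 m
Superposition: y = Σ y_i = 36089/2025000 m ≈ 0.017822 m

y(12) = 36089/2025000 m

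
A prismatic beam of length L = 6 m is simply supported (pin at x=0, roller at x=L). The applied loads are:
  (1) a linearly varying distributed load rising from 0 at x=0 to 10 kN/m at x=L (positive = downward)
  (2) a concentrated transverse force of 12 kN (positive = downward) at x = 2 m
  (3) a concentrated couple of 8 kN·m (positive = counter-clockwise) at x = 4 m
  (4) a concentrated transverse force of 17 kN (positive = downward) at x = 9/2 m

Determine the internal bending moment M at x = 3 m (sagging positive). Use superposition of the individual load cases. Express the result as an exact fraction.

M(3) = 205/4 kN·m

Load 1 — triangular load w₀=10 kN/m (0→w₀ over full span):
  M_1 = w₀Lx/6 - w₀x³/(6L) = 10·6·3/6 - 10·3³/(6·6) = 45/2 kN·m
Load 2 — point force P=12 kN at a=2 m (b=L-a=4):
  M_2 = Pa(L-x)/L  [x>a] = 12·2·(6-3)/6 = 12 kN·m
Load 3 — applied couple M₀=8 kN·m at a=4 m (b=L-a=2):
  M_3 = M₀x/L  [x≤a] = 8·3/6 = 4 kN·m
Load 4 — point force P=17 kN at a=9/2 m (b=L-a=3/2):
  M_4 = Pbx/L  [x≤a] = 17·(3/2)·3/6 = 51/4 kN·m
Superposition: M = Σ M_i = 205/4 kN·m ≈ 51.250000 kN·m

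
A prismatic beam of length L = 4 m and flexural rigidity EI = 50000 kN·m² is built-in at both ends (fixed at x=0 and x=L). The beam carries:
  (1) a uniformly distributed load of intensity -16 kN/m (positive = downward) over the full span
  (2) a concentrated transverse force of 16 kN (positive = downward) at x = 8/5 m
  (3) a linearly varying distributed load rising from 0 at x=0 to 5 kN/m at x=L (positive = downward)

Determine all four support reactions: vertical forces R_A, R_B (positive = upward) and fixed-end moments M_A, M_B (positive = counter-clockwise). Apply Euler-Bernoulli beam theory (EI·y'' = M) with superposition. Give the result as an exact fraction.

R_A = -2329/125 kN, M_A = -3544/375 kN·m, R_B = -2421/125 kN, M_B = 4196/375 kN·m

Load 1 — uniform load w=-16 kN/m over full span:
  R_A = wL/2 = (-16)·4/2 = -32 kN
  M_A = wL²/12 = (-16)·4²/12 = -64/3 kN·m
  R_B = wL/2 = (-16)·4/2 = -32 kN
  M_B = -wL²/12 = -(-16)·4²/12 = 64/3 kN·m
Load 2 — point force P=16 kN at a=8/5 m (b=L-a=12/5):
  R_A = Pb²(3a+b)/L³ = 16·(12/5)²·(3·(8/5)+(12/5))/4³ = 1296/125 kN
  M_A = Pab²/L² = 16·(8/5)·(12/5)²/4² = 1152/125 kN·m
  R_B = Pa²(a+3b)/L³ = 16·(8/5)²·((8/5)+3·(12/5))/4³ = 704/125 kN
  M_B = -Pa²b/L² = -16·(8/5)²·(12/5)/4² = -768/125 kN·m
Load 3 — triangular load w₀=5 kN/m (0→w₀ over full span):
  R_A = 3w₀L/20 = 3·5·4/20 = 3 kN
  M_A = w₀L²/30 = 5·4²/30 = 8/3 kN·m
  R_B = 7w₀L/20 = 7·5·4/20 = 7 kN
  M_B = -w₀L²/20 = -5·4²/20 = -4 kN·m
Superposition: R_A = -2329/125 kN, M_A = -3544/375 kN·m, R_B = -2421/125 kN, M_B = 4196/375 kN·m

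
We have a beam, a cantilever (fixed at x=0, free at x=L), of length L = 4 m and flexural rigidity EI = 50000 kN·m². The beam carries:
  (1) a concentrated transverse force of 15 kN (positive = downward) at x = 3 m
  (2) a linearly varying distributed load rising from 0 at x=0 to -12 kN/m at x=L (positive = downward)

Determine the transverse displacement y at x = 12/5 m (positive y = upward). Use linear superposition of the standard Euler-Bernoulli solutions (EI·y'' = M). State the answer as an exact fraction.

Load 1 — point force P=15 kN at a=3 m (b=L-a=1):
  y_1 = -Px²(3a-x)/(6EI)  [x≤a] = -15·(12/5)²·(3·3-(12/5))/(6·50000) = -297/156250 m
Load 2 — triangular load w₀=-12 kN/m (0→w₀ over full span):
  y_2 = (w₀Lx³/12-w₀L²x²/6-w₀x⁵/(120L))/EI = ((-12)·4·(12/5)³/12-(-12)·4²·(12/5)²/6-(-12)·(12/5)⁵/(120·4))/50000 = 127944/48828125 m
Superposition: y = Σ y_i = 70263/97656250 m ≈ 0.000719 m

y(12/5) = 70263/97656250 m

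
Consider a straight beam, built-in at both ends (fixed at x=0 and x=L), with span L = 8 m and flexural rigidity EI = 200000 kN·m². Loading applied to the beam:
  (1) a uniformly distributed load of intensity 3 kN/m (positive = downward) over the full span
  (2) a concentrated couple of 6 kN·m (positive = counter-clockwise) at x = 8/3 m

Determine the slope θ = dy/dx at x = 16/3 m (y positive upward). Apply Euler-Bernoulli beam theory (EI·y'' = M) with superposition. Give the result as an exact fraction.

Load 1 — uniform load w=3 kN/m over full span:
  θ_1 = -wx(L-x)(L-2x)/(12EI) = -3·(16/3)·(8-(16/3))·(8-2·(16/3))/(12·200000) = 4/84375 rad
Load 2 — applied couple M₀=6 kN·m at a=8/3 m (b=L-a=16/3):
  θ_2 = (R_Ax²/2 - M_Ax - M₀(x-a))/EI  [x>a] with R_A=1, M_A=0 = (1·(16/3)²/2 - 0·(16/3) - 6·((16/3)-(8/3)))/200000 = -1/112500 rad
Superposition: θ = Σ θ_i = 13/337500 rad ≈ 0.000039 rad

θ(16/3) = 13/337500 rad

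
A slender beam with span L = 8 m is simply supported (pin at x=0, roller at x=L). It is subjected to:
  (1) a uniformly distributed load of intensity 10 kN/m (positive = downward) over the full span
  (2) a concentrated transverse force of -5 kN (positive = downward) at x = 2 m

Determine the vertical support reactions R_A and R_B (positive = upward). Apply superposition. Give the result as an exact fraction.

R_A = 145/4 kN, R_B = 155/4 kN

Load 1 — uniform load w=10 kN/m over full span:
  R_A = wL/2 = 10·8/2 = 40 kN
  R_B = wL/2 = 10·8/2 = 40 kN
Load 2 — point force P=-5 kN at a=2 m (b=L-a=6):
  R_A = Pb/L = (-5)·6/8 = -15/4 kN
  R_B = Pa/L = (-5)·2/8 = -5/4 kN
Superposition: R_A = 145/4 kN, R_B = 155/4 kN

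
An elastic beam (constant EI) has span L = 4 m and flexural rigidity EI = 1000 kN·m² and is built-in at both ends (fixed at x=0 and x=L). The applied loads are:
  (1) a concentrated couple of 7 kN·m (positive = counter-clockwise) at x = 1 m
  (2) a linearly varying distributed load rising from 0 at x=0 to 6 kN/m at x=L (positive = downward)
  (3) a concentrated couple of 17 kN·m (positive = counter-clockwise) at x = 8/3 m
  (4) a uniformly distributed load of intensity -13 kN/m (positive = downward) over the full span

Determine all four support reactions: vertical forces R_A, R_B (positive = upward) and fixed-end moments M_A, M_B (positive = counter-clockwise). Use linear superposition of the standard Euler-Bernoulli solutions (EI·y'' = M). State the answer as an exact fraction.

Load 1 — applied couple M₀=7 kN·m at a=1 m (b=L-a=3):
  R_A = 6M₀ab/L³ = 6·7·1·3/4³ = 63/32 kN
  M_A = M₀b(2a-b)/L² = 7·3·(2·1-3)/4² = -21/16 kN·m
  R_B = -6M₀ab/L³ = -6·7·1·3/4³ = -63/32 kN
  M_B = M₀a(2b-a)/L² = 7·1·(2·3-1)/4² = 35/16 kN·m
Load 2 — triangular load w₀=6 kN/m (0→w₀ over full span):
  R_A = 3w₀L/20 = 3·6·4/20 = 18/5 kN
  M_A = w₀L²/30 = 6·4²/30 = 16/5 kN·m
  R_B = 7w₀L/20 = 7·6·4/20 = 42/5 kN
  M_B = -w₀L²/20 = -6·4²/20 = -24/5 kN·m
Load 3 — applied couple M₀=17 kN·m at a=8/3 m (b=L-a=4/3):
  R_A = 6M₀ab/L³ = 6·17·(8/3)·(4/3)/4³ = 17/3 kN
  M_A = M₀b(2a-b)/L² = 17·(4/3)·(2·(8/3)-(4/3))/4² = 17/3 kN·m
  R_B = -6M₀ab/L³ = -6·17·(8/3)·(4/3)/4³ = -17/3 kN
  M_B = M₀a(2b-a)/L² = 17·(8/3)·(2·(4/3)-(8/3))/4² = 0 kN·m
Load 4 — uniform load w=-13 kN/m over full span:
  R_A = wL/2 = (-13)·4/2 = -26 kN
  M_A = wL²/12 = (-13)·4²/12 = -52/3 kN·m
  R_B = wL/2 = (-13)·4/2 = -26 kN
  M_B = -wL²/12 = -(-13)·4²/12 = 52/3 kN·m
Superposition: R_A = -7087/480 kN, M_A = -2347/240 kN·m, R_B = -12113/480 kN, M_B = 3533/240 kN·m

R_A = -7087/480 kN, M_A = -2347/240 kN·m, R_B = -12113/480 kN, M_B = 3533/240 kN·m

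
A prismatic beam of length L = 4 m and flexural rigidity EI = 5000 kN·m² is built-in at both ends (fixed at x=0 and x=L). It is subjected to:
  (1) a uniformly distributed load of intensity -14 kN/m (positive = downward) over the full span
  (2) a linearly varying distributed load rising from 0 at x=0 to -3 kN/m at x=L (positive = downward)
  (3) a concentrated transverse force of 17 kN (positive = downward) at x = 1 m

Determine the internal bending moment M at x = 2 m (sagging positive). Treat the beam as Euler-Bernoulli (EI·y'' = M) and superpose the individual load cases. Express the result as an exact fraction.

Load 1 — uniform load w=-14 kN/m over full span:
  M_1 = wLx/2 - wL²/12 - wx²/2 = (-14)·4·2/2 - (-14)·4²/12 - (-14)·2²/2 = -28/3 kN·m
Load 2 — triangular load w₀=-3 kN/m (0→w₀ over full span):
  M_2 = 3w₀Lx/20 - w₀L²/30 - w₀x³/(6L) = 3·(-3)·4·2/20 - (-3)·4²/30 - (-3)·2³/(6·4) = -1 kN·m
Load 3 — point force P=17 kN at a=1 m (b=L-a=3):
  M_3 = Pa²(a+3b)(L-x)/L³ - Pa²b/L²  [x>a] = 17·1²·(1+3·3)·(4-2)/4³ - 17·1²·3/4² = 17/8 kN·m
Superposition: M = Σ M_i = -197/24 kN·m ≈ -8.208333 kN·m

M(2) = -197/24 kN·m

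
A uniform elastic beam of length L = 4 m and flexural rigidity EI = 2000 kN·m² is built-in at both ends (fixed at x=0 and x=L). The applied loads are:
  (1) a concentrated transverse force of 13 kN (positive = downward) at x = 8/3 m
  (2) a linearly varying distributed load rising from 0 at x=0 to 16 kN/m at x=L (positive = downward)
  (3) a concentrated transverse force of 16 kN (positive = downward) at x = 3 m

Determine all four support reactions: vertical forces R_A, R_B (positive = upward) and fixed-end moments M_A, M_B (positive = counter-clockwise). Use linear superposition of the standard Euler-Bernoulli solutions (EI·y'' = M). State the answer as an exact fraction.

R_A = 4177/270 kN, M_A = 2077/135 kN·m, R_B = 12293/270 kN, M_B = -3983/135 kN·m

Load 1 — point force P=13 kN at a=8/3 m (b=L-a=4/3):
  R_A = Pb²(3a+b)/L³ = 13·(4/3)²·(3·(8/3)+(4/3))/4³ = 91/27 kN
  M_A = Pab²/L² = 13·(8/3)·(4/3)²/4² = 104/27 kN·m
  R_B = Pa²(a+3b)/L³ = 13·(8/3)²·((8/3)+3·(4/3))/4³ = 260/27 kN
  M_B = -Pa²b/L² = -13·(8/3)²·(4/3)/4² = -208/27 kN·m
Load 2 — triangular load w₀=16 kN/m (0→w₀ over full span):
  R_A = 3w₀L/20 = 3·16·4/20 = 48/5 kN
  M_A = w₀L²/30 = 16·4²/30 = 128/15 kN·m
  R_B = 7w₀L/20 = 7·16·4/20 = 112/5 kN
  M_B = -w₀L²/20 = -16·4²/20 = -64/5 kN·m
Load 3 — point force P=16 kN at a=3 m (b=L-a=1):
  R_A = Pb²(3a+b)/L³ = 16·1²·(3·3+1)/4³ = 5/2 kN
  M_A = Pab²/L² = 16·3·1²/4² = 3 kN·m
  R_B = Pa²(a+3b)/L³ = 16·3²·(3+3·1)/4³ = 27/2 kN
  M_B = -Pa²b/L² = -16·3²·1/4² = -9 kN·m
Superposition: R_A = 4177/270 kN, M_A = 2077/135 kN·m, R_B = 12293/270 kN, M_B = -3983/135 kN·m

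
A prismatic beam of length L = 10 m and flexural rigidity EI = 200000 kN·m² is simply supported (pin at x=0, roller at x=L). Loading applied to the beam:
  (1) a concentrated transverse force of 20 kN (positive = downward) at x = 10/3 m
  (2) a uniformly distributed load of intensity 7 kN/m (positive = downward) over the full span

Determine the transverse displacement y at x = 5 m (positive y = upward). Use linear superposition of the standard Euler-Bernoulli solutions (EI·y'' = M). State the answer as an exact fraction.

Load 1 — point force P=20 kN at a=10/3 m (b=L-a=20/3):
  y_1 = -Pa(L-x)(2Lx-a²-x²)/(6LEI)  [x>a] = -20·(10/3)·(10-5)·(2·10·5-(10/3)²-5²)/(6·10·200000) = -23/12960 m
Load 2 — uniform load w=7 kN/m over full span:
  y_2 = -wx(L³-2Lx²+x³)/(24EI) = -7·5·(10³-2·10·5²+5³)/(24·200000) = -7/1536 m
Superposition: y = Σ y_i = -1313/207360 m ≈ -0.006332 m

y(5) = -1313/207360 m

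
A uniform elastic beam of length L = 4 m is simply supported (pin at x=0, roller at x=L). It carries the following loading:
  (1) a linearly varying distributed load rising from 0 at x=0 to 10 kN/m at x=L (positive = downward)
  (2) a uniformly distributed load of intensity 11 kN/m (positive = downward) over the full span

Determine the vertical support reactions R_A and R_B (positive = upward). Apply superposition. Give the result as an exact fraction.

Load 1 — triangular load w₀=10 kN/m (0→w₀ over full span):
  R_A = w₀L/6 = 10·4/6 = 20/3 kN
  R_B = w₀L/3 = 10·4/3 = 40/3 kN
Load 2 — uniform load w=11 kN/m over full span:
  R_A = wL/2 = 11·4/2 = 22 kN
  R_B = wL/2 = 11·4/2 = 22 kN
Superposition: R_A = 86/3 kN, R_B = 106/3 kN

R_A = 86/3 kN, R_B = 106/3 kN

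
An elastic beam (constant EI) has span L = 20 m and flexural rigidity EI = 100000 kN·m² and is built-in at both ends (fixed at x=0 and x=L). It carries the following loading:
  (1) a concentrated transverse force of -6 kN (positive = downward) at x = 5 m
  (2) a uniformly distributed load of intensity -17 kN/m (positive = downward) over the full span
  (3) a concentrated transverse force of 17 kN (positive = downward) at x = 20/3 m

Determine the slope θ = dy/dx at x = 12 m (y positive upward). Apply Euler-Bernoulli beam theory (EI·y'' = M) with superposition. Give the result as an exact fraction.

Load 1 — point force P=-6 kN at a=5 m (b=L-a=15):
  θ_1 = Pa²(L-x)(2bL-(3b+a)(L-x))/(2L³EI)  [x>a] = (-6)·5²·(20-12)·(2·15·20-(3·15+5)·(20-12))/(2·20³·100000) = -3/20000 rad
Load 2 — uniform load w=-17 kN/m over full span:
  θ_2 = -wx(L-x)(L-2x)/(12EI) = -(-17)·12·(20-12)·(20-2·12)/(12·100000) = -17/3125 rad
Load 3 — point force P=17 kN at a=20/3 m (b=L-a=40/3):
  θ_3 = Pa²(L-x)(2bL-(3b+a)(L-x))/(2L³EI)  [x>a] = 17·(20/3)²·(20-12)·(2·(40/3)·20-(3·(40/3)+(20/3))·(20-12))/(2·20³·100000) = 17/28125 rad
Superposition: θ = Σ θ_i = -4487/900000 rad ≈ -0.004986 rad

θ(12) = -4487/900000 rad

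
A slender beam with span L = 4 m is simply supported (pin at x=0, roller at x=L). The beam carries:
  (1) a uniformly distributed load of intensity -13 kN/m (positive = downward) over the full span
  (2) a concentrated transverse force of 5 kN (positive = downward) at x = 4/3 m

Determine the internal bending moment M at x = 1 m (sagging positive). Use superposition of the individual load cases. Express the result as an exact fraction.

M(1) = -97/6 kN·m

Load 1 — uniform load w=-13 kN/m over full span:
  M_1 = wx(L-x)/2 = (-13)·1·(4-1)/2 = -39/2 kN·m
Load 2 — point force P=5 kN at a=4/3 m (b=L-a=8/3):
  M_2 = Pbx/L  [x≤a] = 5·(8/3)·1/4 = 10/3 kN·m
Superposition: M = Σ M_i = -97/6 kN·m ≈ -16.166667 kN·m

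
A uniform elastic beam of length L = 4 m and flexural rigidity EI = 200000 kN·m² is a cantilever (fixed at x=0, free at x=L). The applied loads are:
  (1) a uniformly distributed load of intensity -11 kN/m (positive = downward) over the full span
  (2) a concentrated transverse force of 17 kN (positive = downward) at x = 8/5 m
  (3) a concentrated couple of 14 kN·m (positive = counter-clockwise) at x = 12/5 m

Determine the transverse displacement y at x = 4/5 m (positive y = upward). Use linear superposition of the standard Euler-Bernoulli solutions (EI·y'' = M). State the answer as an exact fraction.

y(4/5) = 2557/23437500 m

Load 1 — uniform load w=-11 kN/m over full span:
  y_1 = -wx²(x²-4Lx+6L²)/(24EI) = -(-11)·(4/5)²·((4/5)²-4·4·(4/5)+6·4²)/(24·200000) = 1441/11718750 m
Load 2 — point force P=17 kN at a=8/5 m (b=L-a=12/5):
  y_2 = -Px²(3a-x)/(6EI)  [x≤a] = -17·(4/5)²·(3·(8/5)-(4/5))/(6·200000) = -17/468750 m
Load 3 — applied couple M₀=14 kN·m at a=12/5 m (b=L-a=8/5):
  y_3 = M₀x²/(2EI)  [x≤a] = 14·(4/5)²/(2·200000) = 7/312500 m
Superposition: y = Σ y_i = 2557/23437500 m ≈ 0.000109 m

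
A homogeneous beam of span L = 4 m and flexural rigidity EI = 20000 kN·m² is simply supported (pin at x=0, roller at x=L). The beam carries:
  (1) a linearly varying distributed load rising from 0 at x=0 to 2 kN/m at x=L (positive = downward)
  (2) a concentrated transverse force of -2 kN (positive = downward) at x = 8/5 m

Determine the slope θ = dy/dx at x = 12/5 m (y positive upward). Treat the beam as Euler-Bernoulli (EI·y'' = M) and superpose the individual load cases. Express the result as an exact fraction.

Load 1 — triangular load w₀=2 kN/m (0→w₀ over full span):
  θ_1 = -w₀(7L⁴-30L²x²+15x⁴)/(360LEI) = -2·(7·4⁴-30·4²·(12/5)²+15·(12/5)⁴)/(360·4·20000) = 116/3515625 rad
Load 2 — point force P=-2 kN at a=8/5 m (b=L-a=12/5):
  θ_2 = -Pa(2L²-6Lx+3x²+a²)/(6LEI)  [x>a] = -(-2)·(8/5)·(2·4²-6·4·(12/5)+3·(12/5)²+(8/5)²)/(6·4·20000) = -3/78125 rad
Superposition: θ = Σ θ_i = -19/3515625 rad ≈ -0.000005 rad

θ(12/5) = -19/3515625 rad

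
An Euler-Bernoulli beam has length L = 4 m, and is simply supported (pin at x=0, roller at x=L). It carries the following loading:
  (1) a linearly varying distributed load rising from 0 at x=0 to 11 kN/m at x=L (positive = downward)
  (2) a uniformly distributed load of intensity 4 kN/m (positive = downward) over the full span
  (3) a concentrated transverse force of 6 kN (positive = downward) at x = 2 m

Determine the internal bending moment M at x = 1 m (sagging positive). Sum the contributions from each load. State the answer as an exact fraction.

Load 1 — triangular load w₀=11 kN/m (0→w₀ over full span):
  M_1 = w₀Lx/6 - w₀x³/(6L) = 11·4·1/6 - 11·1³/(6·4) = 55/8 kN·m
Load 2 — uniform load w=4 kN/m over full span:
  M_2 = wx(L-x)/2 = 4·1·(4-1)/2 = 6 kN·m
Load 3 — point force P=6 kN at a=2 m (b=L-a=2):
  M_3 = Pbx/L  [x≤a] = 6·2·1/4 = 3 kN·m
Superposition: M = Σ M_i = 127/8 kN·m ≈ 15.875000 kN·m

M(1) = 127/8 kN·m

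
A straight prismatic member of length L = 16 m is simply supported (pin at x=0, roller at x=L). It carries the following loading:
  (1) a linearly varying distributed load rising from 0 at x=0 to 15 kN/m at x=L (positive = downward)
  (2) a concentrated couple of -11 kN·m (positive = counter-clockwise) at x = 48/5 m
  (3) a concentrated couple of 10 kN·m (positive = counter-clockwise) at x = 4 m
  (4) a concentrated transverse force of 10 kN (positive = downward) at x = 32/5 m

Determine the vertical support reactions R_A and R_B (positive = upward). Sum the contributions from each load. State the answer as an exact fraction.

Load 1 — triangular load w₀=15 kN/m (0→w₀ over full span):
  R_A = w₀L/6 = 15·16/6 = 40 kN
  R_B = w₀L/3 = 15·16/3 = 80 kN
Load 2 — applied couple M₀=-11 kN·m at a=48/5 m (b=L-a=32/5):
  R_A = M₀/L = (-11)/16 = -11/16 kN
  R_B = -M₀/L = -(-11)/16 = 11/16 kN
Load 3 — applied couple M₀=10 kN·m at a=4 m (b=L-a=12):
  R_A = M₀/L = 10/16 = 5/8 kN
  R_B = -M₀/L = -10/16 = -5/8 kN
Load 4 — point force P=10 kN at a=32/5 m (b=L-a=48/5):
  R_A = Pb/L = 10·(48/5)/16 = 6 kN
  R_B = Pa/L = 10·(32/5)/16 = 4 kN
Superposition: R_A = 735/16 kN, R_B = 1345/16 kN

R_A = 735/16 kN, R_B = 1345/16 kN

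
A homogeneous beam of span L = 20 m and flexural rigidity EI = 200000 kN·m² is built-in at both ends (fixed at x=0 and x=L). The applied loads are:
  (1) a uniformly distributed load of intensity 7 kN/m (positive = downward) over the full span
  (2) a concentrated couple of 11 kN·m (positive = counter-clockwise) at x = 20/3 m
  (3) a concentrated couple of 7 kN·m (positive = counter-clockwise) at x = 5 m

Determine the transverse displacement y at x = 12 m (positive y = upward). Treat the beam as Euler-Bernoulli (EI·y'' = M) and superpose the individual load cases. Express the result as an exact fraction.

y(12) = -58429/4500000 m

Load 1 — uniform load w=7 kN/m over full span:
  y_1 = -wx²(L-x)²/(24EI) = -7·12²·(20-12)²/(24·200000) = -42/3125 m
Load 2 — applied couple M₀=11 kN·m at a=20/3 m (b=L-a=40/3):
  y_2 = (R_Ax³/6 - M_Ax²/2 - M₀(x-a)²/2)/EI  [x>a] with R_A=11/15, M_A=0 = ((11/15)·12³/6 - 0·12²/2 - 11·(12-(20/3))²/2)/200000 = 77/281250 m
Load 3 — applied couple M₀=7 kN·m at a=5 m (b=L-a=15):
  y_3 = (R_Ax³/6 - M_Ax²/2 - M₀(x-a)²/2)/EI  [x>a] with R_A=63/160, M_A=-21/16 = ((63/160)·12³/6 - (-21/16)·12²/2 - 7·(12-5)²/2)/200000 = 91/500000 m
Superposition: y = Σ y_i = -58429/4500000 m ≈ -0.012984 m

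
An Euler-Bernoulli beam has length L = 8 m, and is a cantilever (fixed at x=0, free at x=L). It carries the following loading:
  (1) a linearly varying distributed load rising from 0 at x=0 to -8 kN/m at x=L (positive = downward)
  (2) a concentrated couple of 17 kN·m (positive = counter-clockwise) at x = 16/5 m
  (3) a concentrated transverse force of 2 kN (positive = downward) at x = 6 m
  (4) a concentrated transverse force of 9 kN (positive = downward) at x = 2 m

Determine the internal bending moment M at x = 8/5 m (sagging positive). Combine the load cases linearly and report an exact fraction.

M(8/5) = 46781/375 kN·m

Load 1 — triangular load w₀=-8 kN/m (0→w₀ over full span):
  M_1 = w₀Lx/2 - w₀L²/3 - w₀x³/(6L) = (-8)·8·(8/5)/2 - (-8)·8²/3 - (-8)·(8/5)³/(6·8) = 45056/375 kN·m
Load 2 — applied couple M₀=17 kN·m at a=16/5 m (b=L-a=24/5):
  M_2 = M₀  [x≤a] = 17 = 17 kN·m
Load 3 — point force P=2 kN at a=6 m (b=L-a=2):
  M_3 = -P(a-x)  [x≤a] = -2·(6-(8/5)) = -44/5 kN·m
Load 4 — point force P=9 kN at a=2 m (b=L-a=6):
  M_4 = -P(a-x)  [x≤a] = -9·(2-(8/5)) = -18/5 kN·m
Superposition: M = Σ M_i = 46781/375 kN·m ≈ 124.749333 kN·m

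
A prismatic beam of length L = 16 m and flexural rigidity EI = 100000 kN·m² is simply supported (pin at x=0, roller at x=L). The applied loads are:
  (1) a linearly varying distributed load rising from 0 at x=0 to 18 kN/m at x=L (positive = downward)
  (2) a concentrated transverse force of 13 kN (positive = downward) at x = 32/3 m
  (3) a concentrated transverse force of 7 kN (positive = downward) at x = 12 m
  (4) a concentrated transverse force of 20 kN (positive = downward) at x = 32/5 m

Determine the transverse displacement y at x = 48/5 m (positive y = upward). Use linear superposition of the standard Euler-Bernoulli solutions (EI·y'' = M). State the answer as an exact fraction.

Load 1 — triangular load w₀=18 kN/m (0→w₀ over full span):
  y_1 = -w₀x(7L⁴-10L²x²+3x⁴)/(360LEI) = -18·(48/5)·(7·16⁴-10·16²·(48/5)²+3·(48/5)⁴)/(360·16·100000) = -3637248/48828125 m
Load 2 — point force P=13 kN at a=32/3 m (b=L-a=16/3):
  y_2 = -Pbx(L²-b²-x²)/(6LEI)  [x≤a] = -13·(16/3)·(48/5)·(16²-(16/3)²-(48/5)²)/(6·16·100000) = -99008/10546875 m
Load 3 — point force P=7 kN at a=12 m (b=L-a=4):
  y_3 = -Pbx(L²-b²-x²)/(6LEI)  [x≤a] = -7·4·(48/5)·(16²-4²-(48/5)²)/(6·16·100000) = -1617/390625 m
Load 4 — point force P=20 kN at a=32/5 m (b=L-a=48/5):
  y_4 = -Pa(L-x)(2Lx-a²-x²)/(6LEI)  [x>a] = -20·(32/5)·(16-(48/5))·(2·16·(48/5)-(32/5)²-(48/5)²)/(6·16·100000) = -17408/1171875 m
Superposition: y = Σ y_i = -135623071/1318359375 m ≈ -0.102873 m

y(48/5) = -135623071/1318359375 m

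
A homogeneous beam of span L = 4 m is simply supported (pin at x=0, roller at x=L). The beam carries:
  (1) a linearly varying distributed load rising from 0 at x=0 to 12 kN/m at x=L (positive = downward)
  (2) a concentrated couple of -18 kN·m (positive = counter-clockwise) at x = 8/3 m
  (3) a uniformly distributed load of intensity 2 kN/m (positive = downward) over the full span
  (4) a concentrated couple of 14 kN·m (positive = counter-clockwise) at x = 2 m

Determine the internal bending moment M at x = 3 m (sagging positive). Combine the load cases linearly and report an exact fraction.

M(3) = 29/2 kN·m

Load 1 — triangular load w₀=12 kN/m (0→w₀ over full span):
  M_1 = w₀Lx/6 - w₀x³/(6L) = 12·4·3/6 - 12·3³/(6·4) = 21/2 kN·m
Load 2 — applied couple M₀=-18 kN·m at a=8/3 m (b=L-a=4/3):
  M_2 = M₀x/L - M₀  [x>a] = (-18)·3/4 - (-18) = 9/2 kN·m
Load 3 — uniform load w=2 kN/m over full span:
  M_3 = wx(L-x)/2 = 2·3·(4-3)/2 = 3 kN·m
Load 4 — applied couple M₀=14 kN·m at a=2 m (b=L-a=2):
  M_4 = M₀x/L - M₀  [x>a] = 14·3/4 - 14 = -7/2 kN·m
Superposition: M = Σ M_i = 29/2 kN·m ≈ 14.500000 kN·m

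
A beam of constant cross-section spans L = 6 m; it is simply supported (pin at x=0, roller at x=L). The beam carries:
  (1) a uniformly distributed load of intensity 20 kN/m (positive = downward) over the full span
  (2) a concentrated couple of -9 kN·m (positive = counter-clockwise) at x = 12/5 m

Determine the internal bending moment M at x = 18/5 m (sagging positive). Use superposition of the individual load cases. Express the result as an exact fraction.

Load 1 — uniform load w=20 kN/m over full span:
  M_1 = wx(L-x)/2 = 20·(18/5)·(6-(18/5))/2 = 432/5 kN·m
Load 2 — applied couple M₀=-9 kN·m at a=12/5 m (b=L-a=18/5):
  M_2 = M₀x/L - M₀  [x>a] = (-9)·(18/5)/6 - (-9) = 18/5 kN·m
Superposition: M = Σ M_i = 90 kN·m ≈ 90.000000 kN·m

M(18/5) = 90 kN·m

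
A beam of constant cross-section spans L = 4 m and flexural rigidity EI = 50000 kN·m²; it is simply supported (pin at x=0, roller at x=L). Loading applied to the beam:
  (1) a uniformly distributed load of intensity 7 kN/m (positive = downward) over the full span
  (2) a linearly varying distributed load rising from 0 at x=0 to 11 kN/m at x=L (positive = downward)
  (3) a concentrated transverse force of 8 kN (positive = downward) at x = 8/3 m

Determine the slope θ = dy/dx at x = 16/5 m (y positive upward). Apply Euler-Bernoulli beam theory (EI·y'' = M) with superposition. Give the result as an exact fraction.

Load 1 — uniform load w=7 kN/m over full span:
  θ_1 = -w(L³-6Lx²+4x³)/(24EI) = -7·(4³-6·4·(16/5)²+4·(16/5)³)/(24·50000) = 231/781250 rad
Load 2 — triangular load w₀=11 kN/m (0→w₀ over full span):
  θ_2 = -w₀(7L⁴-30L²x²+15x⁴)/(360LEI) = -11·(7·4⁴-30·4²·(16/5)²+15·(16/5)⁴)/(360·4·50000) = 8327/35156250 rad
Load 3 — point force P=8 kN at a=8/3 m (b=L-a=4/3):
  θ_3 = -Pa(2L²-6Lx+3x²+a²)/(6LEI)  [x>a] = -8·(8/3)·(2·4²-6·4·(16/5)+3·(16/5)²+(8/3)²)/(6·4·50000) = 784/6328125 rad
Superposition: θ = Σ θ_i = 103849/158203125 rad ≈ 0.000656 rad

θ(16/5) = 103849/158203125 rad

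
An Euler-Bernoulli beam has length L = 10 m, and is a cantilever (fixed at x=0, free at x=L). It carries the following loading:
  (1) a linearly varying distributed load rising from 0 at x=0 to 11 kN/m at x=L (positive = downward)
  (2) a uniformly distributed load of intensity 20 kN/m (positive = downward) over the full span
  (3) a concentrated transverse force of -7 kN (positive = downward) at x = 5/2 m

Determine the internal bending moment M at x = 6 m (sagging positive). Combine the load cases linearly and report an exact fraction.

M(6) = -3544/15 kN·m

Load 1 — triangular load w₀=11 kN/m (0→w₀ over full span):
  M_1 = w₀Lx/2 - w₀L²/3 - w₀x³/(6L) = 11·10·6/2 - 11·10²/3 - 11·6³/(6·10) = -1144/15 kN·m
Load 2 — uniform load w=20 kN/m over full span:
  M_2 = -w(L-x)²/2 = -20·(10-6)²/2 = -160 kN·m
Load 3 — point force P=-7 kN at a=5/2 m (b=L-a=15/2):
  M_3 = 0  [x>a] = 0 kN·m
Superposition: M = Σ M_i = -3544/15 kN·m ≈ -236.266667 kN·m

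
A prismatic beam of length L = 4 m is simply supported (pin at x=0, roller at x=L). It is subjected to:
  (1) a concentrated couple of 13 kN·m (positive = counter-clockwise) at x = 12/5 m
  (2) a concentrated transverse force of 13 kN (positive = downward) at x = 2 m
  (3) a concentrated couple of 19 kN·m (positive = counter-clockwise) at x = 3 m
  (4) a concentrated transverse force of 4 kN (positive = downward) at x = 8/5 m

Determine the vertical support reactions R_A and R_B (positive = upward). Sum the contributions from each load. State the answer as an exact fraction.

Load 1 — applied couple M₀=13 kN·m at a=12/5 m (b=L-a=8/5):
  R_A = M₀/L = 13/4 kN
  R_B = -M₀/L = -13/4 kN
Load 2 — point force P=13 kN at a=2 m (b=L-a=2):
  R_A = Pb/L = 13·2/4 = 13/2 kN
  R_B = Pa/L = 13·2/4 = 13/2 kN
Load 3 — applied couple M₀=19 kN·m at a=3 m (b=L-a=1):
  R_A = M₀/L = 19/4 kN
  R_B = -M₀/L = -19/4 kN
Load 4 — point force P=4 kN at a=8/5 m (b=L-a=12/5):
  R_A = Pb/L = 4·(12/5)/4 = 12/5 kN
  R_B = Pa/L = 4·(8/5)/4 = 8/5 kN
Superposition: R_A = 169/10 kN, R_B = 1/10 kN

R_A = 169/10 kN, R_B = 1/10 kN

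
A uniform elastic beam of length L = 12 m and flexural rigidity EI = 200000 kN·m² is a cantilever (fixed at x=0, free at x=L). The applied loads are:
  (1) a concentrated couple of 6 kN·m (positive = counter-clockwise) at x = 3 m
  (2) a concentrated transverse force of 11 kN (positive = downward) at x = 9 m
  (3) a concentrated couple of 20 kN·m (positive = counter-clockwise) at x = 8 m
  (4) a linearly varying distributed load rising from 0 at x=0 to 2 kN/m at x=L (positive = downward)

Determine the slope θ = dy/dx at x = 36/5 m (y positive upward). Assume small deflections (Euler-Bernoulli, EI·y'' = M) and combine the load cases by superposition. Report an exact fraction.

Load 1 — applied couple M₀=6 kN·m at a=3 m (b=L-a=9):
  θ_1 = M₀a/EI  [x>a] = 6·3/200000 = 9/100000 rad
Load 2 — point force P=11 kN at a=9 m (b=L-a=3):
  θ_2 = -Px(2a-x)/(2EI)  [x≤a] = -11·(36/5)·(2·9-(36/5))/(2·200000) = -2673/1250000 rad
Load 3 — applied couple M₀=20 kN·m at a=8 m (b=L-a=4):
  θ_3 = M₀x/EI  [x≤a] = 20·(36/5)/200000 = 9/12500 rad
Load 4 — triangular load w₀=2 kN/m (0→w₀ over full span):
  θ_4 = (w₀Lx²/4-w₀L²x/3-w₀x⁴/(24L))/EI = (2·12·(36/5)²/4-2·12²·(36/5)/3-2·(36/5)⁴/(24·12))/200000 = -15579/7812500 rad
Superposition: θ = Σ θ_i = -207657/62500000 rad ≈ -0.003323 rad

θ(36/5) = -207657/62500000 rad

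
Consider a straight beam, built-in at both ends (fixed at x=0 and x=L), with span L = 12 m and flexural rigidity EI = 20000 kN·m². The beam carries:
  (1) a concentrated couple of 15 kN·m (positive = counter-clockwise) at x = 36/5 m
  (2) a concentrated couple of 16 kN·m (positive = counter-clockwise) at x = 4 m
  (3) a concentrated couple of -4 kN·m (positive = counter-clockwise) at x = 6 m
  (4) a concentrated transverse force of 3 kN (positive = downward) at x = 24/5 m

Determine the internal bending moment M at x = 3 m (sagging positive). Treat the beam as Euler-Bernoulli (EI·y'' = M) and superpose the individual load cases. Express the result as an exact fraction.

M(3) = 4561/750 kN·m

Load 1 — applied couple M₀=15 kN·m at a=36/5 m (b=L-a=24/5):
  M_1 = R_Ax - M_A  [x≤a] with R_A=9/5, M_A=24/5 = (9/5)·3 - (24/5) = 3/5 kN·m
Load 2 — applied couple M₀=16 kN·m at a=4 m (b=L-a=8):
  M_2 = R_Ax - M_A  [x≤a] with R_A=16/9, M_A=0 = (16/9)·3 - 0 = 16/3 kN·m
Load 3 — applied couple M₀=-4 kN·m at a=6 m (b=L-a=6):
  M_3 = R_Ax - M_A  [x≤a] with R_A=-1/2, M_A=-1 = (-1/2)·3 - (-1) = -1/2 kN·m
Load 4 — point force P=3 kN at a=24/5 m (b=L-a=36/5):
  M_4 = Pb²(3a+b)x/L³ - Pab²/L²  [x≤a] = 3·(36/5)²·(3·(24/5)+(36/5))·3/12³ - 3·(24/5)·(36/5)²/12² = 81/125 kN·m
Superposition: M = Σ M_i = 4561/750 kN·m ≈ 6.081333 kN·m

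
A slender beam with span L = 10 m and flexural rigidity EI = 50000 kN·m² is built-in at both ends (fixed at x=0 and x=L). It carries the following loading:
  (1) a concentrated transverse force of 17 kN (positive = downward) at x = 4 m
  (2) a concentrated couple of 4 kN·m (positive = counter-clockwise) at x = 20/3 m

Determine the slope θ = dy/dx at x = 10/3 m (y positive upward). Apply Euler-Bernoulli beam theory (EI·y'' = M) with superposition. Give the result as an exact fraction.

Load 1 — point force P=17 kN at a=4 m (b=L-a=6):
  θ_1 = -Pb²x(2aL-(3a+b)x)/(2L³EI)  [x≤a] = -17·6²·(10/3)·(2·4·10-(3·4+6)·(10/3))/(2·10³·50000) = -51/125000 rad
Load 2 — applied couple M₀=4 kN·m at a=20/3 m (b=L-a=10/3):
  θ_2 = (R_Ax²/2 - M_Ax)/EI  [x≤a] with R_A=8/15, M_A=4/3 = ((8/15)·(10/3)²/2 - (4/3)·(10/3))/50000 = -1/33750 rad
Superposition: θ = Σ θ_i = -1477/3375000 rad ≈ -0.000438 rad

θ(10/3) = -1477/3375000 rad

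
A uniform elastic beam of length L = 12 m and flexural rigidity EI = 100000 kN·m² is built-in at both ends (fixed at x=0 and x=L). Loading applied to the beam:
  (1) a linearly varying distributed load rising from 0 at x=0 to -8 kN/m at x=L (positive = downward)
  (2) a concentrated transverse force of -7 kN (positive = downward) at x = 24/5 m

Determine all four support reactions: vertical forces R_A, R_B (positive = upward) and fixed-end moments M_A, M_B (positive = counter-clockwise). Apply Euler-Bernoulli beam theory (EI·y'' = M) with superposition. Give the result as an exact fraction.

R_A = -2367/125 kN, M_A = -6312/125 kN·m, R_B = -4508/125 kN, M_B = 8208/125 kN·m

Load 1 — triangular load w₀=-8 kN/m (0→w₀ over full span):
  R_A = 3w₀L/20 = 3·(-8)·12/20 = -72/5 kN
  M_A = w₀L²/30 = (-8)·12²/30 = -192/5 kN·m
  R_B = 7w₀L/20 = 7·(-8)·12/20 = -168/5 kN
  M_B = -w₀L²/20 = -(-8)·12²/20 = 288/5 kN·m
Load 2 — point force P=-7 kN at a=24/5 m (b=L-a=36/5):
  R_A = Pb²(3a+b)/L³ = (-7)·(36/5)²·(3·(24/5)+(36/5))/12³ = -567/125 kN
  M_A = Pab²/L² = (-7)·(24/5)·(36/5)²/12² = -1512/125 kN·m
  R_B = Pa²(a+3b)/L³ = (-7)·(24/5)²·((24/5)+3·(36/5))/12³ = -308/125 kN
  M_B = -Pa²b/L² = -(-7)·(24/5)²·(36/5)/12² = 1008/125 kN·m
Superposition: R_A = -2367/125 kN, M_A = -6312/125 kN·m, R_B = -4508/125 kN, M_B = 8208/125 kN·m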